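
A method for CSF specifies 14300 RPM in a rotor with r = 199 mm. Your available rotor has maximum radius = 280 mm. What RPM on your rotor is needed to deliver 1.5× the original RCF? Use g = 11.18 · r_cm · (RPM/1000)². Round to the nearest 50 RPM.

Original rotor: r = 199 mm = 19.9 cm
RCF_original = 11.18 × 19.9 × (14.3)² = 11.18 × 19.9 × 204.49 ≈ 45,495.3 × g
Target RCF = 1.5 × 45,495.3 ≈ 68,243 × g
Your rotor: r = 280 mm = 28.0 cm
68,243 = 11.18 × 28 × (N/1000)²
(N/1000)² = 68,243 / 313.04 = 218.0009
N = 1000 × √218.0009 ≈ 14,764.9

≈ 14750 RPM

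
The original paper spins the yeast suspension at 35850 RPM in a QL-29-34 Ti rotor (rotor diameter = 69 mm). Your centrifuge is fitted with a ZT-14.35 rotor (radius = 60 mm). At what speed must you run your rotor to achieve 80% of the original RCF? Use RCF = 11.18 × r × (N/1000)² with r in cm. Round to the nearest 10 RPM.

≈ 24310 RPM

Original rotor: r = 69 mm / 2 = 34.5 mm = 3.45 cm
RCF_original = 11.18 × 3.45 × (35.85)² = 11.18 × 3.45 × 1,285.2225 ≈ 49,572.3 × g
Target RCF = 0.8 × 49,572.3 ≈ 39,657.8 × g
Your rotor: r = 60 mm = 6.0 cm
39,657.8 = 11.18 × 6 × (N/1000)²
(N/1000)² = 39,657.8 / 67.08 = 591.2016
N = 1000 × √591.2016 ≈ 24,314.6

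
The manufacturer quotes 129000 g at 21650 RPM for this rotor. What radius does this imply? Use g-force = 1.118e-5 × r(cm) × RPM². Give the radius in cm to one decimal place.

129000 = 1.118 × 10⁻⁵ × r × (21650)²
r = 129000 / (1.118 × 10⁻⁵ × 468,722,500) = 129000 / 5240.318 ≈ 24.617 cm

24.6 cm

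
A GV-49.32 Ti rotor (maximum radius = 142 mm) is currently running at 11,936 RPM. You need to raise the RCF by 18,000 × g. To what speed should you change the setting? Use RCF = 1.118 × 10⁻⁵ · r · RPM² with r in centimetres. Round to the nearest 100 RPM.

r = 142 mm = 14.2 cm
Current RCF = 1.118 × 10⁻⁵ × 14.2 × (11936)² = 1.118 × 10⁻⁵ × 14.2 × 142,468,096 ≈ 22,617.7 × g
Target RCF = 22,617.7 + 18,000 = 40,617.7 × g
N² = 40,617.7 / (15.8756 × 10⁻⁵) = 255,849,858
N ≈ √255,849,858 ≈ 15,995.3

≈ 16000 RPM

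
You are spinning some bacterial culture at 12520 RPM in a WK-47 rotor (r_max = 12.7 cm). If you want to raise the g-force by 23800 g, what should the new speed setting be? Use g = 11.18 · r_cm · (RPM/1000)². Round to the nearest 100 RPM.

Current RCF = 11.18 × 12.7 × (12.52)² = 11.18 × 12.7 × 156.7504 ≈ 22,256.4 × g
Target RCF = 22,256.4 + 23,800 = 46,056.4 × g
(N/1000)² = 46,056.4 / 141.986 = 324.3728
N = 1000 × √324.3728 ≈ 18,010.4

N₂ ≈ 18000 RPM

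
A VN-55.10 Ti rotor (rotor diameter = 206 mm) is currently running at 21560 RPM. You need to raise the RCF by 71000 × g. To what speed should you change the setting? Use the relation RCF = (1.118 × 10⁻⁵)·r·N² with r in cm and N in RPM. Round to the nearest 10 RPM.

r = 206 mm / 2 = 103 mm = 10.3 cm
Current RCF = 1.118 × 10⁻⁵ × 10.3 × (21560)² = 1.118 × 10⁻⁵ × 10.3 × 464,833,600 ≈ 53,527.4 × g
Target RCF = 53,527.4 + 71,000 = 124,527.4 × g
N² = 124,527.4 / (11.5154 × 10⁻⁵) = 1,081,398,822
N ≈ √1,081,398,822 ≈ 32,884.6

≈ 32880 RPM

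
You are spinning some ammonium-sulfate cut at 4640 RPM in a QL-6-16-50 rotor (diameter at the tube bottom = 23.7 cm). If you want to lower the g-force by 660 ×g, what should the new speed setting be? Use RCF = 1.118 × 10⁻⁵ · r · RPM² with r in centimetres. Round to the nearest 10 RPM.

N₂ ≈ 4070 RPM

r = 23.7 / 2 = 11.85 cm
Current RCF = 1.118 × 10⁻⁵ × 11.85 × (4640)² = 1.118 × 10⁻⁵ × 11.85 × 21,529,600 ≈ 2,852.3 × g
Target RCF = 2,852.3 − 660 = 2,192.3 × g
N² = 2,192.3 / (13.2483 × 10⁻⁵) = 16,547,783
N ≈ √16,547,783 ≈ 4,067.9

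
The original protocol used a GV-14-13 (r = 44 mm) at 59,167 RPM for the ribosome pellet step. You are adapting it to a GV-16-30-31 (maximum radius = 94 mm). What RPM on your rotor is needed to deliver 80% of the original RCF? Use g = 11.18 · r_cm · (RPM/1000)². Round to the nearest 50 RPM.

≈ 36200 RPM

Original rotor: r = 44 mm = 4.4 cm
RCF_original = 11.18 × 4.4 × (59.167)² = 11.18 × 4.4 × 3,500.733889 ≈ 172,208.1 × g
Target RCF = 0.8 × 172,208.1 ≈ 137,766.5 × g
Your rotor: r = 94 mm = 9.4 cm
137,766.5 = 11.18 × 9.4 × (N/1000)²
(N/1000)² = 137,766.5 / 105.092 = 1310.913
N = 1000 × √1310.913 ≈ 36,206.5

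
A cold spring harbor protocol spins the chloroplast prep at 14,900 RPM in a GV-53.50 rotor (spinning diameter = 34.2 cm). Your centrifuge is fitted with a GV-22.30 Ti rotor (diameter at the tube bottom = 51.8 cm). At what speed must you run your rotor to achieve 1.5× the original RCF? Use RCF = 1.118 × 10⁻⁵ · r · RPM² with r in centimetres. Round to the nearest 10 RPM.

Original rotor: r = 34.2 / 2 = 17.1 cm
RCF_original = 1.118 × 10⁻⁵ × 17.1 × (14900)² = 1.118 × 10⁻⁵ × 17.1 × 222,010,000 ≈ 42,443.4 × g
Target RCF = 1.5 × 42,443.4 ≈ 63,665.1 × g
Your rotor: r = 51.8 / 2 = 25.9 cm
63,665.1 = 1.118 × 10⁻⁵ × 25.9 × N²
N² = 63,665.1 / (28.9562 × 10⁻⁵) = 219,866,902
N ≈ √219,866,902 ≈ 14,827.9

≈ 14830 RPM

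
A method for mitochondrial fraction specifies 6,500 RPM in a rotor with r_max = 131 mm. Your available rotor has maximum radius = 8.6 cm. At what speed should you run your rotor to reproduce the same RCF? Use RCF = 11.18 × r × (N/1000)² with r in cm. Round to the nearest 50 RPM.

Original rotor: r = 131 mm = 13.1 cm
RCF = 11.18 × r × (N/1000)²
RCF_original = 11.18 × 13.1 × (6.5)² = 11.18 × 13.1 × 42.25 ≈ 6,187.9 × g
6,187.9 = 11.18 × 8.6 × (N/1000)²
(N/1000)² = 6,187.9 / 96.148 = 64.35807
N = 1000 × √64.35807 ≈ 8,022.3

≈ 8000 RPM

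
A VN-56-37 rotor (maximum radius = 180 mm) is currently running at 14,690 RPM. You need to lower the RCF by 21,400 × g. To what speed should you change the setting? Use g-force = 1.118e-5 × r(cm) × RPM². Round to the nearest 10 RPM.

10460 RPM

r = 180 mm = 18.0 cm
Current RCF = 1.118 × 10⁻⁵ × 18 × (14690)² = 1.118 × 10⁻⁵ × 18 × 215,796,100 ≈ 43,426.8 × g
Target RCF = 43,426.8 − 21,400 = 22,026.8 × g
N² = 22,026.8 / (20.124 × 10⁻⁵) = 109,455,377
N ≈ √109,455,377 ≈ 10,462.1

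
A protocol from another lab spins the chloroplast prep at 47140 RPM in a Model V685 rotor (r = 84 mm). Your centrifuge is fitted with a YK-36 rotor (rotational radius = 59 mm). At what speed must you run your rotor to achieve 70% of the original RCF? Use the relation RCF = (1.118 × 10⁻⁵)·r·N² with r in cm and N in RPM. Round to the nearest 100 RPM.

47100 RPM

Original rotor: r = 84 mm = 8.4 cm
RCF_original = 1.118 × 10⁻⁵ × 8.4 × (47140)² = 1.118 × 10⁻⁵ × 8.4 × 2,222,179,600 ≈ 208,689.3 × g
Target RCF = 0.7 × 208,689.3 ≈ 146,082.5 × g
Your rotor: r = 59 mm = 5.9 cm
146,082.5 = 1.118 × 10⁻⁵ × 5.9 × N²
N² = 146,082.5 / (6.5962 × 10⁻⁵) = 2,214,646,312
N ≈ √2,214,646,312 ≈ 47,060.0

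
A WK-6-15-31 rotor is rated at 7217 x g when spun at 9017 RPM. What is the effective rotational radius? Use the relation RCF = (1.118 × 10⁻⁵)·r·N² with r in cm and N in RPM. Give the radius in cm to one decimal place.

7.9 cm

7217 = 1.118 × 10⁻⁵ × r × (9017)²
r = 7217 / (1.118 × 10⁻⁵ × 81,306,289) = 7217 / 909.0043 ≈ 7.939 cm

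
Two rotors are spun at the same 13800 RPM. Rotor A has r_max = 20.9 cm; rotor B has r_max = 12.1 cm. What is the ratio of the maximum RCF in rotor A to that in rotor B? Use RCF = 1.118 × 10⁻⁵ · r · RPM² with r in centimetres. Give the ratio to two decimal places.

At fixed N, RCF ∝ r, so RCF_A/RCF_B = r_A/r_B = 20.9 / 12.1 = 1.7273.

1.73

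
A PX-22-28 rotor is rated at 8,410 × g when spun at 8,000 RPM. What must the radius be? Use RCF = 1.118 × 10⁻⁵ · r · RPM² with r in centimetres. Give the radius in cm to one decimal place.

11.8 cm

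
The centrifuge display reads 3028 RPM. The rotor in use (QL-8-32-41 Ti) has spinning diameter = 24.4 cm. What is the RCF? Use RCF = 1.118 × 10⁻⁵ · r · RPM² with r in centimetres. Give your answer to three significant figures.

r = 24.4 / 2 = 12.2 cm
RCF = 1.118 × 10⁻⁵ × 12.2 × (3028)² = 1.118 × 10⁻⁵ × 12.2 × 9,168,784 ≈ 1,250.6 × g

RCF ≈ 1250 × g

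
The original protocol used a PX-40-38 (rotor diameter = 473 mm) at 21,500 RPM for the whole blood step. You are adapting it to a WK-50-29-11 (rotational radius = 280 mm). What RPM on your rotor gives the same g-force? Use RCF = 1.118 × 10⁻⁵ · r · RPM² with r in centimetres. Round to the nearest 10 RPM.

Original rotor: r = 473 mm / 2 = 236.5 mm = 23.65 cm
RCF_original = 1.118 × 10⁻⁵ × 23.65 × (21500)² = 1.118 × 10⁻⁵ × 23.65 × 462,250,000 ≈ 122,222.1 × g
Your rotor: r = 280 mm = 28.0 cm
122,222.1 = 1.118 × 10⁻⁵ × 28 × N²
N² = 122,222.1 / (31.304 × 10⁻⁵) = 390,436,047
N ≈ √390,436,047 ≈ 19,759.5

19760 RPM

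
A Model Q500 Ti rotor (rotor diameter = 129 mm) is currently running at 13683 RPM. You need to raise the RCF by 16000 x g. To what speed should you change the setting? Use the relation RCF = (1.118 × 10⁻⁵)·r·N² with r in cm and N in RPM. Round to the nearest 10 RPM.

20230 RPM

r = 129 mm / 2 = 64.5 mm = 6.45 cm
Current RCF = 1.118 × 10⁻⁵ × 6.45 × (13683)² = 1.118 × 10⁻⁵ × 6.45 × 187,224,489 ≈ 13,500.9 × g
Target RCF = 13,500.9 + 16,000 = 29,500.9 × g
N² = 29,500.9 / (7.2111 × 10⁻⁵) = 409,104,020
N ≈ √409,104,020 ≈ 20,226.3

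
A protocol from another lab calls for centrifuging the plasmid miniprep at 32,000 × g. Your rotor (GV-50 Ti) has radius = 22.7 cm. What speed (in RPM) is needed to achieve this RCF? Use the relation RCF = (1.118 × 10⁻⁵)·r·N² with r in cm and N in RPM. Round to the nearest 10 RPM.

11230 RPM

32,000 = 1.118 × 10⁻⁵ × 22.7 × N²
N² = 32,000 / (25.3786 × 10⁻⁵) = 126,090,486
N ≈ √126,090,486 ≈ 11,229.0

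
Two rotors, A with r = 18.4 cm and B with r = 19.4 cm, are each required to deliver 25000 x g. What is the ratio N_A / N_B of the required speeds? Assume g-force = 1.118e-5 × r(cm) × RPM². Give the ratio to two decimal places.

1.03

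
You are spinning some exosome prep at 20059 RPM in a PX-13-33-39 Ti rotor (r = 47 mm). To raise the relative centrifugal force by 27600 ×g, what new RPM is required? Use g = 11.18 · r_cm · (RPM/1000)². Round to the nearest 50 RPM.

30450 RPM

r = 47 mm = 4.7 cm
Current RCF = 11.18 × 4.7 × (20.059)² = 11.18 × 4.7 × 402.363481 ≈ 21,142.6 × g
Target RCF = 21,142.6 + 27,600 = 48,742.6 × g
(N/1000)² = 48,742.6 / 52.546 = 927.6177
N = 1000 × √927.6177 ≈ 30,456.8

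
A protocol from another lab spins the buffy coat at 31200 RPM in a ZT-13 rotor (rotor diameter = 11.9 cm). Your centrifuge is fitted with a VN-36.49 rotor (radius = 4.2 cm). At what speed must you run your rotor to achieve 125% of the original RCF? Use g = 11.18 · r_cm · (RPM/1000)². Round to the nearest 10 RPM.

41520 RPM

Original rotor: r = 11.9 / 2 = 5.95 cm
RCF_original = 11.18 × 5.95 × (31.2)² = 11.18 × 5.95 × 973.44 ≈ 64,754.2 × g
Target RCF = 1.25 × 64,754.2 ≈ 80,942.8 × g
80,942.8 = 11.18 × 4.2 × (N/1000)²
(N/1000)² = 80,942.8 / 46.956 = 1723.801
N = 1000 × √1723.801 ≈ 41,518.7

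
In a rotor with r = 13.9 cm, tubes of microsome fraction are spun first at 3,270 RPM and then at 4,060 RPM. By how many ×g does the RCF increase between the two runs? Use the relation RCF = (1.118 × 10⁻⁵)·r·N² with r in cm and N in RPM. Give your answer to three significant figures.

RCF₁ = 1.118 × 10⁻⁵ × 13.9 × (3270)² = 1.118 × 10⁻⁵ × 13.9 × 10,692,900 ≈ 1,661.7 × g
RCF₂ = 1.118 × 10⁻⁵ × 13.9 × (4060)² = 1.118 × 10⁻⁵ × 13.9 × 16,483,600 ≈ 2,561.6 × g
Increase = 2,561.6 − 1,661.7 = 899.9

≈ 900 ×g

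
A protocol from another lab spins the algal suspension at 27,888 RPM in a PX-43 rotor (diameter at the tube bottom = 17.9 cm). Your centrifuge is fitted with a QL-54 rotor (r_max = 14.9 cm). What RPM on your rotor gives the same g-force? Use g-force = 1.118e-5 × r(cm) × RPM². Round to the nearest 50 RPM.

≈ 21600 RPM

Original rotor: r = 17.9 / 2 = 8.95 cm
RCF_original = 1.118 × 10⁻⁵ × 8.95 × (27888)² = 1.118 × 10⁻⁵ × 8.95 × 777,740,544 ≈ 77,821.5 × g
77,821.5 = 1.118 × 10⁻⁵ × 14.9 × N²
N² = 77,821.5 / (16.6582 × 10⁻⁵) = 467,166,320
N ≈ √467,166,320 ≈ 21,614.0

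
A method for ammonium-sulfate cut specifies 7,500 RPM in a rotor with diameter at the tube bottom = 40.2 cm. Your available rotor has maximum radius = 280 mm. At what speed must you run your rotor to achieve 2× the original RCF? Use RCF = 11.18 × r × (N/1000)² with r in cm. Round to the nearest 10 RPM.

8990 RPM

Original rotor: r = 40.2 / 2 = 20.1 cm
RCF_original = 11.18 × 20.1 × (7.5)² = 11.18 × 20.1 × 56.25 ≈ 12,640.4 × g
Target RCF = 2 × 12,640.4 ≈ 25,280.8 × g
Your rotor: r = 280 mm = 28.0 cm
25,280.8 = 11.18 × 28 × (N/1000)²
(N/1000)² = 25,280.8 / 313.04 = 80.75901
N = 1000 × √80.75901 ≈ 8,986.6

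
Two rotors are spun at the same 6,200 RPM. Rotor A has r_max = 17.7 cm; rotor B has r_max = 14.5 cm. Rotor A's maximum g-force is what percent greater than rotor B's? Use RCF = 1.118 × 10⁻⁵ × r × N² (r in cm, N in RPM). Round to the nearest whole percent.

At equal RPM, RCF scales linearly with r: ratio = 17.7 / 14.5 = 1.2207.
So rotor A delivers 22.1% more g-force.

22%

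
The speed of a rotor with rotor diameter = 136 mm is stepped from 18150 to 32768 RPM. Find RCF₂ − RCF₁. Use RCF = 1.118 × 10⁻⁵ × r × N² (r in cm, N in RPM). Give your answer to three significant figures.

56600 × g

r = 136 mm / 2 = 68 mm = 6.8 cm
RCF₁ = 1.118 × 10⁻⁵ × 6.8 × (18150)² = 1.118 × 10⁻⁵ × 6.8 × 329,422,500 ≈ 25,044 × g
RCF₂ = 1.118 × 10⁻⁵ × 6.8 × (32768)² = 1.118 × 10⁻⁵ × 6.8 × 1,073,741,824 ≈ 81,630.1 × g
Increase = 81,630.1 − 25,044 = 56,586.1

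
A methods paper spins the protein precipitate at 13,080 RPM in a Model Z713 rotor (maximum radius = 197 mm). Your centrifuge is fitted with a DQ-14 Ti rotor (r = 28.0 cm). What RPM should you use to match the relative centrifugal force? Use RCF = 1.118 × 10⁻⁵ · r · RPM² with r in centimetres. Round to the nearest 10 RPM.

Original rotor: r = 197 mm = 19.7 cm
RCF_original = 1.118 × 10⁻⁵ × 19.7 × (13080)² = 1.118 × 10⁻⁵ × 19.7 × 171,086,400 ≈ 37,681.1 × g
37,681.1 = 1.118 × 10⁻⁵ × 28 × N²
N² = 37,681.1 / (31.304 × 10⁻⁵) = 120,371,518
N ≈ √120,371,518 ≈ 10,971.4

≈ 10970 RPM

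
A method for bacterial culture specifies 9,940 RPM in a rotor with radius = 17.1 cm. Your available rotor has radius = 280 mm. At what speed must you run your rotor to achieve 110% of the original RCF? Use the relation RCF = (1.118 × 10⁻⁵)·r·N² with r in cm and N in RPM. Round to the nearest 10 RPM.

RCF_original = 1.118 × 10⁻⁵ × 17.1 × (9940)² = 1.118 × 10⁻⁵ × 17.1 × 98,803,600 ≈ 18,889.1 × g
Target RCF = 1.1 × 18,889.1 ≈ 20,778 × g
Your rotor: r = 280 mm = 28.0 cm
20,778 = 1.118 × 10⁻⁵ × 28 × N²
N² = 20,778 / (31.304 × 10⁻⁵) = 66,374,904
N ≈ √66,374,904 ≈ 8,147.1

≈ 8150 RPM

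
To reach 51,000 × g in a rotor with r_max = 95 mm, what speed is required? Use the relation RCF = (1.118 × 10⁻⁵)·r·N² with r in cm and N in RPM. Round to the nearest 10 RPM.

r = 95 mm = 9.5 cm
51,000 = 1.118 × 10⁻⁵ × 9.5 × N²
N² = 51,000 / (10.621 × 10⁻⁵) = 480,180,774
N ≈ √480,180,774 ≈ 21,913.0

≈ 21910 RPM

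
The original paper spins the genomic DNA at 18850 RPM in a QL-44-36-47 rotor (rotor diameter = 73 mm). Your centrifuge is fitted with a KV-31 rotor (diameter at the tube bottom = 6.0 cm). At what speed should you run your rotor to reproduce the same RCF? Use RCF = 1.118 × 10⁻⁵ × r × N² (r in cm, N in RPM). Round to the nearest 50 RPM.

20800 RPM

Original rotor: r = 73 mm / 2 = 36.5 mm = 3.65 cm
RCF_original = 1.118 × 10⁻⁵ × 3.65 × (18850)² = 1.118 × 10⁻⁵ × 3.65 × 355,322,500 ≈ 14,499.6 × g
Your rotor: r = 6.0 / 2 = 3 cm
14,499.6 = 1.118 × 10⁻⁵ × 3 × N²
N² = 14,499.6 / (3.354 × 10⁻⁵) = 432,307,692
N ≈ √432,307,692 ≈ 20,792.0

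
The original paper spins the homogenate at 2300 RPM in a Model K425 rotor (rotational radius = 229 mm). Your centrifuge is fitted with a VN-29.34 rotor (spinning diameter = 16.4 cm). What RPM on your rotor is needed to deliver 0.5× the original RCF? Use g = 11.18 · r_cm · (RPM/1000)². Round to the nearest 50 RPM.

≈ 2700 RPM

Original rotor: r = 229 mm = 22.9 cm
RCF = 11.18 × r × (N/1000)²
RCF_original = 11.18 × 22.9 × (2.3)² = 11.18 × 22.9 × 5.29 ≈ 1,354.4 × g
Target RCF = 0.5 × 1,354.4 ≈ 677.2 × g
Your rotor: r = 16.4 / 2 = 8.2 cm
677.2 = 11.18 × 8.2 × (N/1000)²
(N/1000)² = 677.2 / 91.676 = 7.386884
N = 1000 × √7.386884 ≈ 2,717.9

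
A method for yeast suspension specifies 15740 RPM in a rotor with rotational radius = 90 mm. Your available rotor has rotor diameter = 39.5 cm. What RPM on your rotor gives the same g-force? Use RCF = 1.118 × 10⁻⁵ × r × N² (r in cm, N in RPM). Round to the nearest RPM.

Original rotor: r = 90 mm = 9.0 cm
RCF_original = 1.118 × 10⁻⁵ × 9 × (15740)² = 1.118 × 10⁻⁵ × 9 × 247,747,600 ≈ 24,928.4 × g
Your rotor: r = 39.5 / 2 = 19.75 cm
24,928.4 = 1.118 × 10⁻⁵ × 19.75 × N²
N² = 24,928.4 / (22.0805 × 10⁻⁵) = 112,897,806
N ≈ √112,897,806 ≈ 10,625.3

10625 RPM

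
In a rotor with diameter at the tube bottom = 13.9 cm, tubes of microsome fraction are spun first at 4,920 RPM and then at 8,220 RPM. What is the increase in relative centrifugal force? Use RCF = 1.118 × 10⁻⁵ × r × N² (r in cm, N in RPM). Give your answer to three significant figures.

r = 13.9 / 2 = 6.95 cm
RCF₁ = 1.118 × 10⁻⁵ × 6.95 × (4920)² = 1.118 × 10⁻⁵ × 6.95 × 24,206,400 ≈ 1,880.9 × g
RCF₂ = 1.118 × 10⁻⁵ × 6.95 × (8220)² = 1.118 × 10⁻⁵ × 6.95 × 67,568,400 ≈ 5,250.1 × g
Increase = 5,250.1 − 1,880.9 = 3,369.2

3370 ×g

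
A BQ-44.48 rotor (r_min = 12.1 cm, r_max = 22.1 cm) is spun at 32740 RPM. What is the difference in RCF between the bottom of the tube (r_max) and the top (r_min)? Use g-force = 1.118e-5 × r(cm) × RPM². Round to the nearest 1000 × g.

ΔRCF ≈ 120000 ×g

RCF_max = 1.118 × 10⁻⁵ × 22.1 × (32740)² = 1.118 × 10⁻⁵ × 22.1 × 1,071,907,600 ≈ 264,844.8 × g
RCF_min = 1.118 × 10⁻⁵ × 12.1 × (32740)² = 1.118 × 10⁻⁵ × 12.1 × 1,071,907,600 ≈ 145,005.5 × g
ΔRCF = 264,844.8 − 145,005.5 = 119,839.3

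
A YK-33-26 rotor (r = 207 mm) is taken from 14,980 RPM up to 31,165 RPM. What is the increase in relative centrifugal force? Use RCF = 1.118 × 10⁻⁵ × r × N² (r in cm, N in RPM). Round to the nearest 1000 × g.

r = 207 mm = 20.7 cm
RCF₁ = 1.118 × 10⁻⁵ × 20.7 × (14980)² = 1.118 × 10⁻⁵ × 20.7 × 224,400,400 ≈ 51,932.1 × g
RCF₂ = 1.118 × 10⁻⁵ × 20.7 × (31165)² = 1.118 × 10⁻⁵ × 20.7 × 971,257,225 ≈ 224,774.2 × g
Increase = 224,774.2 − 51,932.1 = 172,842.1

≈ 173000 × g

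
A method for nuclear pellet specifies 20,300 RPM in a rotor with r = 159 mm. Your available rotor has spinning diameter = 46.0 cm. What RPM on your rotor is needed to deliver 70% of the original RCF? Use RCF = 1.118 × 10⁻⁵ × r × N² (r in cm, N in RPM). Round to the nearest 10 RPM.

Original rotor: r = 159 mm = 15.9 cm
RCF_original = 1.118 × 10⁻⁵ × 15.9 × (20300)² = 1.118 × 10⁻⁵ × 15.9 × 412,090,000 ≈ 73,253.9 × g
Target RCF = 0.7 × 73,253.9 ≈ 51,277.7 × g
Your rotor: r = 46.0 / 2 = 23 cm
51,277.7 = 1.118 × 10⁻⁵ × 23 × N²
N² = 51,277.7 / (25.714 × 10⁻⁵) = 199,415,494
N ≈ √199,415,494 ≈ 14,121.5

≈ 14120 RPM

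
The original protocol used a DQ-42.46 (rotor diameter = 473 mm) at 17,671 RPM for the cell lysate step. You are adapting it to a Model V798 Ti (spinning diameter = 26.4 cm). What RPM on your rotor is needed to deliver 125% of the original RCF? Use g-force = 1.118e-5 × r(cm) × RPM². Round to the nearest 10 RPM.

≈ 26450 RPM

Original rotor: r = 473 mm / 2 = 236.5 mm = 23.65 cm
RCF = 1.118 × 10⁻⁵ × r × N²
RCF_original = 1.118 × 10⁻⁵ × 23.65 × (17671)² = 1.118 × 10⁻⁵ × 23.65 × 312,264,241 ≈ 82,564.9 × g
Target RCF = 1.25 × 82,564.9 ≈ 103,206.1 × g
Your rotor: r = 26.4 / 2 = 13.2 cm
103,206.1 = 1.118 × 10⁻⁵ × 13.2 × N²
N² = 103,206.1 / (14.7576 × 10⁻⁵) = 699,342,034
N ≈ √699,342,034 ≈ 26,445.1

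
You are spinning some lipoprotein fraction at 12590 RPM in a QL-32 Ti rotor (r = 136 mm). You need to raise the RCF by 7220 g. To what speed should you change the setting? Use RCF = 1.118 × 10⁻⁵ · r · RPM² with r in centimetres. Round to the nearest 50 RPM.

≈ 14350 RPM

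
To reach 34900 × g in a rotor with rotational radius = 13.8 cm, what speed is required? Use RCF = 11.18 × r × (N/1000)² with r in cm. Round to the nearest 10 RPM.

N ≈ 15040 RPM

RCF = 11.18 × r × (N/1000)²
34,900 = 11.18 × 13.8 × (N/1000)²
(N/1000)² = 34,900 / 154.284 = 226.2062
N = 1000 × √226.2062 ≈ 15,040.2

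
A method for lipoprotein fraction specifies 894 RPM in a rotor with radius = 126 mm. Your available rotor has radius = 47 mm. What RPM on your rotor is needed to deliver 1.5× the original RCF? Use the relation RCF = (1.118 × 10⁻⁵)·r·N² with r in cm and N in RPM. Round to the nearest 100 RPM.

Original rotor: r = 126 mm = 12.6 cm
RCF_original = 1.118 × 10⁻⁵ × 12.6 × (894)² = 1.118 × 10⁻⁵ × 12.6 × 799,236 ≈ 112.6 × g
Target RCF = 1.5 × 112.6 ≈ 168.9 × g
Your rotor: r = 47 mm = 4.7 cm
168.9 = 1.118 × 10⁻⁵ × 4.7 × N²
N² = 168.9 / (5.2546 × 10⁻⁵) = 3,214,326
N ≈ √3,214,326 ≈ 1,792.9

≈ 1800 RPM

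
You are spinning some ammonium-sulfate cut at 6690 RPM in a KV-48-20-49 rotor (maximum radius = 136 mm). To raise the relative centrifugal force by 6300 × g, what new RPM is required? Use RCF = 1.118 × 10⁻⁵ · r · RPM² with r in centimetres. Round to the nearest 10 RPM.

r = 136 mm = 13.6 cm
Current RCF = 1.118 × 10⁻⁵ × 13.6 × (6690)² = 1.118 × 10⁻⁵ × 13.6 × 44,756,100 ≈ 6,805.1 × g
Target RCF = 6,805.1 + 6,300 = 13,105.1 × g
N² = 13,105.1 / (15.2048 × 10⁻⁵) = 86,190,545
N ≈ √86,190,545 ≈ 9,283.9

N₂ ≈ 9280 RPM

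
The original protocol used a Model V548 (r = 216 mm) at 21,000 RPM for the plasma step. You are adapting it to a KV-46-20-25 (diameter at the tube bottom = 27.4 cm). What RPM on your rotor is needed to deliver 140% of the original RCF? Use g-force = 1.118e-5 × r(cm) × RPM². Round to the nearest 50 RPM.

31200 RPM

Original rotor: r = 216 mm = 21.6 cm
RCF_original = 1.118 × 10⁻⁵ × 21.6 × (21000)² = 1.118 × 10⁻⁵ × 21.6 × 441,000,000 ≈ 106,496.2 × g
Target RCF = 1.4 × 106,496.2 ≈ 149,094.7 × g
Your rotor: r = 27.4 / 2 = 13.7 cm
149,094.7 = 1.118 × 10⁻⁵ × 13.7 × N²
N² = 149,094.7 / (15.3166 × 10⁻⁵) = 973,419,036
N ≈ √973,419,036 ≈ 31,199.7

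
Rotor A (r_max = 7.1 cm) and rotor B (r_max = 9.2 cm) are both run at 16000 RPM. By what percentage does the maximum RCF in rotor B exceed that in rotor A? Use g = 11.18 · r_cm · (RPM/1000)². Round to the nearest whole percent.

30%

At equal RPM, RCF scales linearly with r: ratio = 9.2 / 7.1 = 1.2958.
So rotor B delivers 29.6% more g-force.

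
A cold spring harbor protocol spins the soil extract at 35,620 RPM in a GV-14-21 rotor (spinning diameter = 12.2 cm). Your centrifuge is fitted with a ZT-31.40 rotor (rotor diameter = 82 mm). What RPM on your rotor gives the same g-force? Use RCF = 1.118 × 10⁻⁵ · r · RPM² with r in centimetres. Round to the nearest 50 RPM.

≈ 43450 RPM

Original rotor: r = 12.2 / 2 = 6.1 cm
RCF_original = 1.118 × 10⁻⁵ × 6.1 × (35620)² = 1.118 × 10⁻⁵ × 6.1 × 1,268,784,400 ≈ 86,528.6 × g
Your rotor: r = 82 mm / 2 = 41 mm = 4.1 cm
86,528.6 = 1.118 × 10⁻⁵ × 4.1 × N²
N² = 86,528.6 / (4.5838 × 10⁻⁵) = 1,887,704,525
N ≈ √1,887,704,525 ≈ 43,447.7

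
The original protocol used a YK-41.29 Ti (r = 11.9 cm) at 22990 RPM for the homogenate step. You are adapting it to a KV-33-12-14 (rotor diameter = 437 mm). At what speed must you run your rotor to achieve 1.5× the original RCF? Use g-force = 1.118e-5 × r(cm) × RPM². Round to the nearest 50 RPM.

RCF = 1.118 × 10⁻⁵ × r × N²
RCF_original = 1.118 × 10⁻⁵ × 11.9 × (22990)² = 1.118 × 10⁻⁵ × 11.9 × 528,540,100 ≈ 70,318 × g
Target RCF = 1.5 × 70,318 ≈ 105,477 × g
Your rotor: r = 437 mm / 2 = 218.5 mm = 21.85 cm
105,477 = 1.118 × 10⁻⁵ × 21.85 × N²
N² = 105,477 / (24.4283 × 10⁻⁵) = 431,781,991
N ≈ √431,781,991 ≈ 20,779.4

≈ 20800 RPM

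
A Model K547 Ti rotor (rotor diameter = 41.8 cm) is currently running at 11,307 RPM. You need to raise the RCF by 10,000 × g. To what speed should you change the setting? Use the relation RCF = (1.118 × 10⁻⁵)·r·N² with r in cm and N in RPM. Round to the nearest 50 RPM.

r = 41.8 / 2 = 20.9 cm
Current RCF = 1.118 × 10⁻⁵ × 20.9 × (11307)² = 1.118 × 10⁻⁵ × 20.9 × 127,848,249 ≈ 29,873.3 × g
Target RCF = 29,873.3 + 10,000 = 39,873.3 × g
N² = 39,873.3 / (23.3662 × 10⁻⁵) = 170,645,205
N ≈ √170,645,205 ≈ 13,063.1

N₂ ≈ 13050 RPM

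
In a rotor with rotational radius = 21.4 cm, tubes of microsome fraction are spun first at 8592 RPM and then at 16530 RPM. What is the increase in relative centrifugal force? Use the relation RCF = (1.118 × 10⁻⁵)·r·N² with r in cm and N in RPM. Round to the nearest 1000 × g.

≈ 48000 ×g

RCF₁ = 1.118 × 10⁻⁵ × 21.4 × (8592)² = 1.118 × 10⁻⁵ × 21.4 × 73,822,464 ≈ 17,662.2 × g
RCF₂ = 1.118 × 10⁻⁵ × 21.4 × (16530)² = 1.118 × 10⁻⁵ × 21.4 × 273,240,900 ≈ 65,373.4 × g
Increase = 65,373.4 − 17,662.2 = 47,711.2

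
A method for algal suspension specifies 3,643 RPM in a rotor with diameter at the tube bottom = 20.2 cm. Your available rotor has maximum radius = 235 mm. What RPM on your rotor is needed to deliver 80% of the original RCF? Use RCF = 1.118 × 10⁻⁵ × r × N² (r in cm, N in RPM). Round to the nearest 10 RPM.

Original rotor: r = 20.2 / 2 = 10.1 cm
RCF_original = 1.118 × 10⁻⁵ × 10.1 × (3643)² = 1.118 × 10⁻⁵ × 10.1 × 13,271,449 ≈ 1,498.6 × g
Target RCF = 0.8 × 1,498.6 ≈ 1,198.9 × g
Your rotor: r = 235 mm = 23.5 cm
1,198.9 = 1.118 × 10⁻⁵ × 23.5 × N²
N² = 1,198.9 / (26.273 × 10⁻⁵) = 4,563,240
N ≈ √4,563,240 ≈ 2,136.2

2140 RPM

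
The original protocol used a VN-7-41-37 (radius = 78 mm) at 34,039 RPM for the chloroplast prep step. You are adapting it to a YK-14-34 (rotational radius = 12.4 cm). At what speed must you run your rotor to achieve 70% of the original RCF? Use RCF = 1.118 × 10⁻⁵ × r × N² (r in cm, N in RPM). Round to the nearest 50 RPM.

Original rotor: r = 78 mm = 7.8 cm
RCF = 1.118 × 10⁻⁵ × r × N²
RCF_original = 1.118 × 10⁻⁵ × 7.8 × (34039)² = 1.118 × 10⁻⁵ × 7.8 × 1,158,653,521 ≈ 101,039.2 × g
Target RCF = 0.7 × 101,039.2 ≈ 70,727.4 × g
70,727.4 = 1.118 × 10⁻⁵ × 12.4 × N²
N² = 70,727.4 / (13.8632 × 10⁻⁵) = 510,180,911
N ≈ √510,180,911 ≈ 22,587.2

22600 RPM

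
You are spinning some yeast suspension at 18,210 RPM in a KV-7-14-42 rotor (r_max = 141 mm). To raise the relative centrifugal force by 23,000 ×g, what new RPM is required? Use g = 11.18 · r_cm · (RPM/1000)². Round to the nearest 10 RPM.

r = 141 mm = 14.1 cm
Current RCF = 11.18 × 14.1 × (18.21)² = 11.18 × 14.1 × 331.6041 ≈ 52,273.4 × g
Target RCF = 52,273.4 + 23,000 = 75,273.4 × g
(N/1000)² = 75,273.4 / 157.638 = 477.508
N = 1000 × √477.508 ≈ 21,852.0

N₂ ≈ 21850 RPM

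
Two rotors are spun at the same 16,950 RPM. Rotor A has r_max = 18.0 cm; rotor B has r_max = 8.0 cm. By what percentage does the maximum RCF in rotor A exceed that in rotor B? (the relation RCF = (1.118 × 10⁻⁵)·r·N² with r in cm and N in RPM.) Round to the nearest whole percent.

125%

At equal RPM, RCF scales linearly with r: ratio = 18.0 / 8.0 = 2.2500.
So rotor A delivers 125.0% more g-force.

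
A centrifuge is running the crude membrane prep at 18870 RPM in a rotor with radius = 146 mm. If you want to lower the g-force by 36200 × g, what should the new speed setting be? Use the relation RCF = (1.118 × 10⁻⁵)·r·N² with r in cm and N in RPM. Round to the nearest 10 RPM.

≈ 11590 RPM

r = 146 mm = 14.6 cm
Current RCF = 1.118 × 10⁻⁵ × 14.6 × (18870)² = 1.118 × 10⁻⁵ × 14.6 × 356,076,900 ≈ 58,121.7 × g
Target RCF = 58,121.7 − 36,200 = 21,921.7 × g
N² = 21,921.7 / (16.3228 × 10⁻⁵) = 134,301,100
N ≈ √134,301,100 ≈ 11,588.8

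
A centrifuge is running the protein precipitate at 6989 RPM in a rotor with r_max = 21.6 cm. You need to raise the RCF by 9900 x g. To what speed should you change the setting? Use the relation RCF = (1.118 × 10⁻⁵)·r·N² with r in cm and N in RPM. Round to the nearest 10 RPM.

Current RCF = 1.118 × 10⁻⁵ × 21.6 × (6989)² = 1.118 × 10⁻⁵ × 21.6 × 48,846,121 ≈ 11,795.8 × g
Target RCF = 11,795.8 + 9,900 = 21,695.8 × g
N² = 21,695.8 / (24.1488 × 10⁻⁵) = 89,842,145
N ≈ √89,842,145 ≈ 9,478.5

N₂ ≈ 9480 RPM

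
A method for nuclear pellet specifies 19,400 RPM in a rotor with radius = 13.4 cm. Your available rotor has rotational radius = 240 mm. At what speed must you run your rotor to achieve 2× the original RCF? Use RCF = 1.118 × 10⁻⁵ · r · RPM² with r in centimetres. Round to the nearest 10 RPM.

≈ 20500 RPM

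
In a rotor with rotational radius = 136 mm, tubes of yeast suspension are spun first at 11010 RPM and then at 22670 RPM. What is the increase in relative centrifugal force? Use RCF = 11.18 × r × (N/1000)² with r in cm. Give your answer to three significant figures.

r = 136 mm = 13.6 cm
RCF₁ = 11.18 × 13.6 × (11.01)² = 11.18 × 13.6 × 121.2201 ≈ 18,431.3 × g
RCF₂ = 11.18 × 13.6 × (22.67)² = 11.18 × 13.6 × 513.9289 ≈ 78,141.9 × g
Increase = 78,141.9 − 18,431.3 = 59,710.6

59700 x g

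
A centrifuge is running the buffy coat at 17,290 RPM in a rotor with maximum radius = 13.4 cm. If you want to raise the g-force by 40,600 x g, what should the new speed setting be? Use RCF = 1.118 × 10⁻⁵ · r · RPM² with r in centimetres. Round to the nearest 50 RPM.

Current RCF = 1.118 × 10⁻⁵ × 13.4 × (17290)² = 1.118 × 10⁻⁵ × 13.4 × 298,944,100 ≈ 44,785.4 × g
Target RCF = 44,785.4 + 40,600 = 85,385.4 × g
N² = 85,385.4 / (14.9812 × 10⁻⁵) = 569,950,338
N ≈ √569,950,338 ≈ 23,873.6

23850 RPM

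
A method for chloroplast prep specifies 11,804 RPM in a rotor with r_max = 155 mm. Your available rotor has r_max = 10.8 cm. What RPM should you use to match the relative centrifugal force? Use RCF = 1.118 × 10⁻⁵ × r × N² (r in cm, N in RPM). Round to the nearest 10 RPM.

≈ 14140 RPM

Original rotor: r = 155 mm = 15.5 cm
RCF_original = 1.118 × 10⁻⁵ × 15.5 × (11804)² = 1.118 × 10⁻⁵ × 15.5 × 139,334,416 ≈ 24,145.3 × g
24,145.3 = 1.118 × 10⁻⁵ × 10.8 × N²
N² = 24,145.3 / (12.0744 × 10⁻⁵) = 199,971,013
N ≈ √199,971,013 ≈ 14,141.1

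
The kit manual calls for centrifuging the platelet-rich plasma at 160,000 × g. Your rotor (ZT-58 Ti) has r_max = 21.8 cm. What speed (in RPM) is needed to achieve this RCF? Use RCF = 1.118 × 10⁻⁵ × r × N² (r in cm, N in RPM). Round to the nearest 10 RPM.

N ≈ 25620 RPM

160,000 = 1.118 × 10⁻⁵ × 21.8 × N²
N² = 160,000 / (24.3724 × 10⁻⁵) = 656,480,281
N ≈ √656,480,281 ≈ 25,621.9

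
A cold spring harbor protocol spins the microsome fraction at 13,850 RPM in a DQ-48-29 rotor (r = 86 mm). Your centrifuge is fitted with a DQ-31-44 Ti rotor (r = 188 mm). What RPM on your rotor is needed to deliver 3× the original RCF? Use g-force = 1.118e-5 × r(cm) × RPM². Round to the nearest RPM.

16225 RPM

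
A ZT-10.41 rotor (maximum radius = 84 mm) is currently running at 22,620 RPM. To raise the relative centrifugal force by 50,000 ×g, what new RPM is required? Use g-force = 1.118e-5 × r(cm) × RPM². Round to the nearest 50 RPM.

r = 84 mm = 8.4 cm
Current RCF = 1.118 × 10⁻⁵ × 8.4 × (22620)² = 1.118 × 10⁻⁵ × 8.4 × 511,664,400 ≈ 48,051.4 × g
Target RCF = 48,051.4 + 50,000 = 98,051.4 × g
N² = 98,051.4 / (9.3912 × 10⁻⁵) = 1,044,077,434
N ≈ √1,044,077,434 ≈ 32,312.2

32300 RPM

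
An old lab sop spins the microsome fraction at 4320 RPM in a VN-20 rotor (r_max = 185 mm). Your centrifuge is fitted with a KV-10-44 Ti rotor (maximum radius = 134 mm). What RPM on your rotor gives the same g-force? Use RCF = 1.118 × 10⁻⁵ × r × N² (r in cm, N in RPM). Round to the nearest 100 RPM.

≈ 5100 RPM

Original rotor: r = 185 mm = 18.5 cm
RCF_original = 1.118 × 10⁻⁵ × 18.5 × (4320)² = 1.118 × 10⁻⁵ × 18.5 × 18,662,400 ≈ 3,859.9 × g
Your rotor: r = 134 mm = 13.4 cm
3,859.9 = 1.118 × 10⁻⁵ × 13.4 × N²
N² = 3,859.9 / (14.9812 × 10⁻⁵) = 25,764,959
N ≈ √25,764,959 ≈ 5,075.9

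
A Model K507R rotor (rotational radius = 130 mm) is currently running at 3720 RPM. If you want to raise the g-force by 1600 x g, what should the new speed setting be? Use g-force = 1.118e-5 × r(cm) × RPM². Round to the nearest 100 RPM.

N₂ ≈ 5000 RPM

r = 130 mm = 13.0 cm
Current RCF = 1.118 × 10⁻⁵ × 13 × (3720)² = 1.118 × 10⁻⁵ × 13 × 13,838,400 ≈ 2,011.3 × g
Target RCF = 2,011.3 + 1,600 = 3,611.3 × g
N² = 3,611.3 / (14.534 × 10⁻⁵) = 24,847,255
N ≈ √24,847,255 ≈ 4,984.7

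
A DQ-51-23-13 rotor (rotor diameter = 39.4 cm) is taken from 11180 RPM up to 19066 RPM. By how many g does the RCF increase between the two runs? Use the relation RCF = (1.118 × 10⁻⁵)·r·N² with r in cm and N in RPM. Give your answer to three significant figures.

≈ 52500 g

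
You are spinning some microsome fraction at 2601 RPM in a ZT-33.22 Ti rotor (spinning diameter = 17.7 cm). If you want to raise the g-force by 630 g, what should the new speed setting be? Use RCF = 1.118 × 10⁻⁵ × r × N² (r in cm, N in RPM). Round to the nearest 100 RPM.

r = 17.7 / 2 = 8.85 cm
Current RCF = 1.118 × 10⁻⁵ × 8.85 × (2601)² = 1.118 × 10⁻⁵ × 8.85 × 6,765,201 ≈ 669.4 × g
Target RCF = 669.4 + 630 = 1,299.4 × g
N² = 1,299.4 / (9.8943 × 10⁻⁵) = 13,132,814
N ≈ √13,132,814 ≈ 3,623.9

≈ 3600 RPM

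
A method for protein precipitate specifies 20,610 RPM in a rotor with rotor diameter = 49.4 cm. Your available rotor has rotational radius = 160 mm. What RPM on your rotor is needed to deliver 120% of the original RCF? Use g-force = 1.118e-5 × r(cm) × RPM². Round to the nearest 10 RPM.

≈ 28050 RPM

Original rotor: r = 49.4 / 2 = 24.7 cm
RCF = 1.118 × 10⁻⁵ × r × N²
RCF_original = 1.118 × 10⁻⁵ × 24.7 × (20610)² = 1.118 × 10⁻⁵ × 24.7 × 424,772,100 ≈ 117,299.1 × g
Target RCF = 1.2 × 117,299.1 ≈ 140,758.9 × g
Your rotor: r = 160 mm = 16.0 cm
140,758.9 = 1.118 × 10⁻⁵ × 16 × N²
N² = 140,758.9 / (17.888 × 10⁻⁵) = 786,890,094
N ≈ √786,890,094 ≈ 28,051.6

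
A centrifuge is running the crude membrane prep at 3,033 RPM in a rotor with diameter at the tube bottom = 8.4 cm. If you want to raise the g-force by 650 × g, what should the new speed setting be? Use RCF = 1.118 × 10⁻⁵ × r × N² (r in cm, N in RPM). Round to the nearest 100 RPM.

r = 8.4 / 2 = 4.2 cm
Current RCF = 1.118 × 10⁻⁵ × 4.2 × (3033)² = 1.118 × 10⁻⁵ × 4.2 × 9,199,089 ≈ 432 × g
Target RCF = 432 + 650 = 1,082 × g
N² = 1,082 / (4.6956 × 10⁻⁵) = 23,042,849
N ≈ √23,042,849 ≈ 4,800.3

4800 RPM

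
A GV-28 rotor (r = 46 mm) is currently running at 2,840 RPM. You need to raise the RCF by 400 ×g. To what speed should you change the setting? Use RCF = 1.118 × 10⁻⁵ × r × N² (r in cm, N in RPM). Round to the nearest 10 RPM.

r = 46 mm = 4.6 cm
Current RCF = 1.118 × 10⁻⁵ × 4.6 × (2840)² = 1.118 × 10⁻⁵ × 4.6 × 8,065,600 ≈ 414.8 × g
Target RCF = 414.8 + 400 = 814.8 × g
N² = 814.8 / (5.1428 × 10⁻⁵) = 15,843,509
N ≈ √15,843,509 ≈ 3,980.4

N₂ ≈ 3980 RPM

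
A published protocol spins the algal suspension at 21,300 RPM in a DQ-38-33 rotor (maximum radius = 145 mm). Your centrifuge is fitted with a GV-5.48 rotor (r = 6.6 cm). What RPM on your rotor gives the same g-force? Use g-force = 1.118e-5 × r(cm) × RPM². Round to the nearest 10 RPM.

Original rotor: r = 145 mm = 14.5 cm
RCF_original = 1.118 × 10⁻⁵ × 14.5 × (21300)² = 1.118 × 10⁻⁵ × 14.5 × 453,690,000 ≈ 73,547.7 × g
73,547.7 = 1.118 × 10⁻⁵ × 6.6 × N²
N² = 73,547.7 / (7.3788 × 10⁻⁵) = 996,743,373
N ≈ √996,743,373 ≈ 31,571.2

31570 RPM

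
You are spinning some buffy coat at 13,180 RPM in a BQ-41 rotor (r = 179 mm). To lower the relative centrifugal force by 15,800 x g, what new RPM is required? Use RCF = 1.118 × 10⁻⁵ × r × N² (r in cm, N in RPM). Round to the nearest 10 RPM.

9730 RPM

r = 179 mm = 17.9 cm
Current RCF = 1.118 × 10⁻⁵ × 17.9 × (13180)² = 1.118 × 10⁻⁵ × 17.9 × 173,712,400 ≈ 34,763.7 × g
Target RCF = 34,763.7 − 15,800 = 18,963.7 × g
N² = 18,963.7 / (20.0122 × 10⁻⁵) = 94,760,696
N ≈ √94,760,696 ≈ 9,734.5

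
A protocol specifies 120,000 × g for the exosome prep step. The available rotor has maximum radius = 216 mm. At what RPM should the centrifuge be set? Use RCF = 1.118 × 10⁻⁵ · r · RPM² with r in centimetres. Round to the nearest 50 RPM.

r = 216 mm = 21.6 cm
120,000 = 1.118 × 10⁻⁵ × 21.6 × N²
N² = 120,000 / (24.1488 × 10⁻⁵) = 496,919,102
N ≈ √496,919,102 ≈ 22,291.7

N ≈ 22300 RPM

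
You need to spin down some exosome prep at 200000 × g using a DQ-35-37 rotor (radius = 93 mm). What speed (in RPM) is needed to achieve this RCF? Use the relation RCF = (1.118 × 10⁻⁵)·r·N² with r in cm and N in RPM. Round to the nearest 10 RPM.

≈ 43860 RPM

r = 93 mm = 9.3 cm
200,000 = 1.118 × 10⁻⁵ × 9.3 × N²
N² = 200,000 / (10.3974 × 10⁻⁵) = 1,923,557,813
N ≈ √1,923,557,813 ≈ 43,858.4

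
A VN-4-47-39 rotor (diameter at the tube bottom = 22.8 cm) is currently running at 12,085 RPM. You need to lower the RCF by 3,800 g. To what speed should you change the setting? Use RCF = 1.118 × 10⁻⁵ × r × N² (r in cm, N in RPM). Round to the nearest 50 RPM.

≈ 10800 RPM

r = 22.8 / 2 = 11.4 cm
Current RCF = 1.118 × 10⁻⁵ × 11.4 × (12085)² = 1.118 × 10⁻⁵ × 11.4 × 146,047,225 ≈ 18,614 × g
Target RCF = 18,614 − 3,800 = 14,814 × g
N² = 14,814 / (12.7452 × 10⁻⁵) = 116,231,993
N ≈ √116,231,993 ≈ 10,781.1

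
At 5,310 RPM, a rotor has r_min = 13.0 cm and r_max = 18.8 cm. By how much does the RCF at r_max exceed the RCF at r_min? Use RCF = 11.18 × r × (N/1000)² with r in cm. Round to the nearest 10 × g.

RCF_max = 11.18 × 18.8 × (5.31)² = 11.18 × 18.8 × 28.1961 ≈ 5,926.4 × g
RCF_min = 11.18 × 13 × (5.31)² = 11.18 × 13 × 28.1961 ≈ 4,098 × g
ΔRCF = 5,926.4 − 4,098 = 1,828.4

1830 x g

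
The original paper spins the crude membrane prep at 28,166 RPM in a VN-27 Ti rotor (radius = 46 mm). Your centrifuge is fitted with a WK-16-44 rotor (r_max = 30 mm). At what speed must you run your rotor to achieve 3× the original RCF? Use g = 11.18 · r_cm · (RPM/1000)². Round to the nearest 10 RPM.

Original rotor: r = 46 mm = 4.6 cm
RCF = 11.18 × r × (N/1000)²
RCF_original = 11.18 × 4.6 × (28.166)² = 11.18 × 4.6 × 793.323556 ≈ 40,799 × g
Target RCF = 3 × 40,799 ≈ 122,397 × g
Your rotor: r = 30 mm = 3.0 cm
122,397 = 11.18 × 3 × (N/1000)²
(N/1000)² = 122,397 / 33.54 = 3649.284
N = 1000 × √3649.284 ≈ 60,409.3

≈ 60410 RPM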